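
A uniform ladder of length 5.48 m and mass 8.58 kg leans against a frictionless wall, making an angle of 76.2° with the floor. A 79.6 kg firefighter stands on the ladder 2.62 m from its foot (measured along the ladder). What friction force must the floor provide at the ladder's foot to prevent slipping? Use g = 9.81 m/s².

f ≈ 102 N

Take moments about the foot of the ladder.
Ladder weight 8.58×9.81 = 84.17 N acts at 2.74 m along the ladder; its horizontal arm is 2.74·cos76.2° = 0.6536 m → τ = 55.01 N·m clockwise.
Firefighter: 79.6×9.81 = 780.9 N at 2.62 m → arm 0.625 m → τ = 488.1 N·m clockwise.
Wall normal N acts horizontally at the top; its moment arm is the height L sinθ = 5.48·sin76.2° = 5.322 m, counterclockwise.
Στ = 0 ⇒ N × 5.322 = 543.1 ⇒ N = 102 N.
ΣFx = 0: friction at the foot balances the wall's push, so f = N_wall = 102 N.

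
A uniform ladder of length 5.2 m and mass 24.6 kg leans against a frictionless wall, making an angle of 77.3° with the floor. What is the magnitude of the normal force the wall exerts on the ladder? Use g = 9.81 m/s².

N_wall ≈ 27.2 N

Sum moments about the foot of the ladder (the floor normal and friction both act there and drop out).
Ladder weight 24.6×9.81 = 241.3 N acts at 2.6 m along the ladder; its horizontal arm is 2.6·cos77.3° = 0.5716 m → τ = 137.9 N·m clockwise.
Wall normal N acts horizontally at the top; its moment arm is the height L sinθ = 5.2·sin77.3° = 5.073 m, counterclockwise.
Στ = 0 ⇒ N × 5.073 = 137.9 ⇒ N = 27.2 N.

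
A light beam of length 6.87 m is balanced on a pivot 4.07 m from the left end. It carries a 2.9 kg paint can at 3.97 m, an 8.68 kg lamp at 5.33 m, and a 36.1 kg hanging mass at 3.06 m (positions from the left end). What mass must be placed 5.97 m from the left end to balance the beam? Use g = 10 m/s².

m ≈ 13.6 kg

About the pivot (at 4.07 m from the left end):
Paint can: 2.9 × 10 = 29 N down at 3.97 m → arm 0.1 m, τ = 29 × 0.1 = 2.9 N·m counterclockwise.
Lamp: 8.68 × 10 = 86.8 N down at 5.33 m → arm 1.26 m, τ = 86.8 × 1.26 = 109.4 N·m clockwise.
Hanging mass: 36.1 × 10 = 361 N down at 3.06 m → arm 1.01 m, τ = 361 × 1.01 = 364.6 N·m counterclockwise.
Net moment of known loads = 258.1 N·m counterclockwise.
An unknown mass m at 5.97 m has arm 1.9 m; its moment is m·g·1.9 clockwise.
Setting net torque to zero: m × 10 × 1.9 = 258.1 → m = 258.1 / (10 × 1.9) = 13.6 kg.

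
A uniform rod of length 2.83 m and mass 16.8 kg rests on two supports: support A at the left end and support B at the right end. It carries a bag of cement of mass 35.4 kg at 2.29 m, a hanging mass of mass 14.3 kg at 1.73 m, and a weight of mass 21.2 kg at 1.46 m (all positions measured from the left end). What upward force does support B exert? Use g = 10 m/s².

R_B ≈ 567 N

Sum moments about support A (its reaction then has zero moment arm).
Beam weight: 16.8 × 10 = 168 N down at 1.415 m → arm 1.415 m, τ = 168 × 1.415 = 237.7 N·m clockwise.
Bag of cement: 35.4 × 10 = 354 N down at 2.29 m → arm 2.29 m, τ = 354 × 2.29 = 810.7 N·m clockwise.
Hanging mass: 14.3 × 10 = 143 N down at 1.73 m → arm 1.73 m, τ = 143 × 1.73 = 247.4 N·m clockwise.
Weight: 21.2 × 10 = 212 N down at 1.46 m → arm 1.46 m, τ = 212 × 1.46 = 309.5 N·m clockwise.
Net load moment about support A = 1605 N·m clockwise.
Reaction R at support B is upward at 2.83 m, arm 2.83 m → moment R × 2.83 counterclockwise.
For rotational equilibrium, R × 2.83 = 1605, so R = 567 N.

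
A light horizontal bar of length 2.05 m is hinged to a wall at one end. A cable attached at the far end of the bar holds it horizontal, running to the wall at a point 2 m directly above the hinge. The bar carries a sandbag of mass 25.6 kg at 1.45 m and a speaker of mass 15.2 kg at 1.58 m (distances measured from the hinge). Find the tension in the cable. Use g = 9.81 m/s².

T ≈ 419 N

Taking torques about the hinge:
Sandbag: 25.6 × 9.81 = 251.1 N down at 1.45 m → arm 1.45 m, τ = 251.1 × 1.45 = 364.1 N·m clockwise.
Speaker: 15.2 × 9.81 = 149.1 N down at 1.58 m → arm 1.58 m, τ = 149.1 × 1.58 = 235.6 N·m clockwise.
Total clockwise load moment = 599.7 N·m.
The cable tension T acts at 2.05 m; only its component perpendicular to the bar, T sinθ, produces torque. sinθ = h/√(h²+d²) = 2/√(2²+2.05²) = 0.6983.
For rotational equilibrium, T × 2.05 × 0.6983 = 599.7, so T = 599.7 / 1.432 = 419 N.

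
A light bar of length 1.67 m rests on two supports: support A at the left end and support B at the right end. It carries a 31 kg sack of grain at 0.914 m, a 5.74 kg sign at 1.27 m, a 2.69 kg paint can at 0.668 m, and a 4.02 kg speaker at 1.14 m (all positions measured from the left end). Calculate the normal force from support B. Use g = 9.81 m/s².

R_B ≈ 247 N

Take moments about support A.
Sack of grain: 31 × 9.81 = 304.1 N down at 0.914 m → arm 0.914 m, τ = 304.1 × 0.914 = 277.9 N·m clockwise.
Sign: 5.74 × 9.81 = 56.31 N down at 1.27 m → arm 1.27 m, τ = 56.31 × 1.27 = 71.51 N·m clockwise.
Paint can: 2.69 × 9.81 = 26.39 N down at 0.668 m → arm 0.668 m, τ = 26.39 × 0.668 = 17.63 N·m clockwise.
Speaker: 4.02 × 9.81 = 39.44 N down at 1.14 m → arm 1.14 m, τ = 39.44 × 1.14 = 44.96 N·m clockwise.
Net load moment about support A = 412 N·m clockwise.
Reaction R at support B is upward at 1.67 m, arm 1.67 m → moment R × 1.67 counterclockwise.
Setting net torque to zero: R × 1.67 = 412 → R = 247 N.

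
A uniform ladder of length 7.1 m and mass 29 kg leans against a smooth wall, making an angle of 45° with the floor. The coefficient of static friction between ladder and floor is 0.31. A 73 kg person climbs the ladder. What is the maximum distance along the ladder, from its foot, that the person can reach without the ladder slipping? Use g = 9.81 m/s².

Taking torques about the foot of the ladder:
Ladder weight 29×9.81 = 284.5 N acts at 3.55 m along the ladder; its horizontal arm is 3.55·cos45° = 2.51 m → τ = 714.1 N·m clockwise.
Person weight 73×9.81 = 716.1 N at distance d → arm d·cos45° → τ = 716.1·d·0.7071 clockwise.
Wall normal N at the top has arm L sinθ = 5.02 m counterclockwise, so Στ = 0 gives N·5.02 = 714.1 + 506.4·d.
ΣFy = 0 ⇒ N_floor = 1001 N, so the maximum friction is μ_s·N_floor = 0.31×1001 = 310.3 N. ΣFx = 0 ⇒ N_wall = f, so at the slipping point N = 310.3 N.
Substituting: 310.3×5.02 = 714.1 + 506.4·d ⇒ d = (1558 − 714.1) / 506.4 = 1.67 m.

d ≈ 1.67 m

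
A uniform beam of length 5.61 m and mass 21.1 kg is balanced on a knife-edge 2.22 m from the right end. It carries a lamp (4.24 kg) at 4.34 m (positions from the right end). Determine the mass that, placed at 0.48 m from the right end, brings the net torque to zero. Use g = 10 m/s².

Take moments about the knife-edge (at 2.22 m from the right end).
Beam weight: 21.1 × 10 = 211 N down at 2.805 m → arm 0.585 m, τ = 211 × 0.585 = 123.4 N·m counterclockwise.
Lamp: 4.24 × 10 = 42.4 N down at 4.34 m → arm 2.12 m, τ = 42.4 × 2.12 = 89.89 N·m counterclockwise.
Net moment of known loads = 213.3 N·m counterclockwise.
An unknown mass m at 0.48 m has arm 1.74 m; its moment is m·g·1.74 clockwise.
For rotational equilibrium, m × 10 × 1.74 = 213.3, so m = 213.3 / (10 × 1.74) = 12.3 kg.

m ≈ 12.3 kg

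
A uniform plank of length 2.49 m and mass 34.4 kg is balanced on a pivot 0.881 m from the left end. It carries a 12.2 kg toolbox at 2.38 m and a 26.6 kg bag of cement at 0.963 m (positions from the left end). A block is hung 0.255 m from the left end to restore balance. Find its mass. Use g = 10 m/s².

m ≈ 52.7 kg

Choose the pivot (at 0.881 m from the left end) as the axis so the support reaction has zero arm there.
Beam weight: 34.4 × 10 = 344 N down at 1.245 m → arm 0.364 m, τ = 344 × 0.364 = 125.2 N·m clockwise.
Toolbox: 12.2 × 10 = 122 N down at 2.38 m → arm 1.499 m, τ = 122 × 1.499 = 182.9 N·m clockwise.
Bag of cement: 26.6 × 10 = 266 N down at 0.963 m → arm 0.082 m, τ = 266 × 0.082 = 21.81 N·m clockwise.
Net moment of known loads = 329.9 N·m clockwise.
An unknown mass m at 0.255 m has arm 0.626 m; its moment is m·g·0.626 counterclockwise.
Setting net torque to zero: m × 10 × 0.626 = 329.9 → m = 329.9 / (10 × 0.626) = 52.7 kg.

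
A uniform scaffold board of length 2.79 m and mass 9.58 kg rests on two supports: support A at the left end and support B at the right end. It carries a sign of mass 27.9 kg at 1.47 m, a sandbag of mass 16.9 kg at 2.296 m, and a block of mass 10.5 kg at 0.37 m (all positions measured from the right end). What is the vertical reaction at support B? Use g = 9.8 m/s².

R_B ≈ 295 N

About support A:
Beam weight: 9.58 × 9.8 = 93.88 N down at 1.395 m → arm 1.395 m, τ = 93.88 × 1.395 = 131 N·m clockwise.
Sign: 27.9 × 9.8 = 273.4 N down at 1.47 m → arm 1.32 m, τ = 273.4 × 1.32 = 360.9 N·m clockwise.
Sandbag: 16.9 × 9.8 = 165.6 N down at 2.296 m → arm 0.494 m, τ = 165.6 × 0.494 = 81.81 N·m clockwise.
Block: 10.5 × 9.8 = 102.9 N down at 0.37 m → arm 2.42 m, τ = 102.9 × 2.42 = 249 N·m clockwise.
Net load moment about support A = 822.7 N·m clockwise.
Reaction R at support B is upward at 0 m, arm 2.79 m → moment R × 2.79 counterclockwise.
Setting net torque to zero: R × 2.79 = 822.7 → R = 295 N.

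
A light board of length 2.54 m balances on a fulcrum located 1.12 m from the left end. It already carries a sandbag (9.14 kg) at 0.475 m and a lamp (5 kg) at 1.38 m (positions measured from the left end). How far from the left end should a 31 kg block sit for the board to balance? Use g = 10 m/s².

Taking torques about the fulcrum (at 1.12 m from the left end):
Sandbag: 9.14 × 10 = 91.4 N down at 0.475 m → arm 0.645 m, τ = 91.4 × 0.645 = 58.95 N·m counterclockwise.
Lamp: 5 × 10 = 50 N down at 1.38 m → arm 0.26 m, τ = 50 × 0.26 = 13 N·m clockwise.
Net moment of existing loads = 45.95 N·m counterclockwise.
The block weighs 31 × 10 = 310 N and must supply an equal clockwise moment, so its lever arm about the fulcrum is 45.95 / 310 = 0.148 m.
That puts it at 1.12 + 0.148 = 1.27 m from the left end.

x ≈ 1.27 m from the left end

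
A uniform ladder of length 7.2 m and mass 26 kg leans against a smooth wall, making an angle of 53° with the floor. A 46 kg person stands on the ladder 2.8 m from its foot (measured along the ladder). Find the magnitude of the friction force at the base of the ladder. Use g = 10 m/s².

Take moments about the foot of the ladder.
Ladder weight 26×10 = 260 N acts at 3.6 m along the ladder; its horizontal arm is 3.6·cos53° = 2.167 m → τ = 563.4 N·m clockwise.
Person: 46×10 = 460 N at 2.8 m → arm 1.685 m → τ = 775.1 N·m clockwise.
Wall normal N acts horizontally at the top; its moment arm is the height L sinθ = 7.2·sin53° = 5.75 m, counterclockwise.
Στ = 0 ⇒ N × 5.75 = 1338 ⇒ N = 233 N.
ΣFx = 0: friction at the foot balances the wall's push, so f = N_wall = 233 N.

f ≈ 233 N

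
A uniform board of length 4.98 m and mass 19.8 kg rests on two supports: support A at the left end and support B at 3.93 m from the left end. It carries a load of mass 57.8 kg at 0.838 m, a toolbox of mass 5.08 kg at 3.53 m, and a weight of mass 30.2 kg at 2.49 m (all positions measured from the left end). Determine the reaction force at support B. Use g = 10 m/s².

Sum moments about support A (its reaction then has zero moment arm).
Beam weight: 19.8 × 10 = 198 N down at 2.49 m → arm 2.49 m, τ = 198 × 2.49 = 493 N·m clockwise.
Load: 57.8 × 10 = 578 N down at 0.838 m → arm 0.838 m, τ = 578 × 0.838 = 484.4 N·m clockwise.
Toolbox: 5.08 × 10 = 50.8 N down at 3.53 m → arm 3.53 m, τ = 50.8 × 3.53 = 179.3 N·m clockwise.
Weight: 30.2 × 10 = 302 N down at 2.49 m → arm 2.49 m, τ = 302 × 2.49 = 752 N·m clockwise.
Net load moment about support A = 1909 N·m clockwise.
Reaction R at support B is upward at 3.93 m, arm 3.93 m → moment R × 3.93 counterclockwise.
For rotational equilibrium, R × 3.93 = 1909, so R = 486 N.

R_B ≈ 486 N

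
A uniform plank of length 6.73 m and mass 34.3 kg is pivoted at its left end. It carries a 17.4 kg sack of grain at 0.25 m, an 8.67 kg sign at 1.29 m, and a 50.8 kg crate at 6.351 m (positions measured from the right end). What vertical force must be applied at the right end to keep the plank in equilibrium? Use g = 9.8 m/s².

F ≈ 429 N

Sum moments about the left end (the unknown pivot reaction has zero arm there).
Beam weight: 34.3 × 9.8 = 336.1 N down at 3.365 m → arm 3.365 m, τ = 336.1 × 3.365 = 1131 N·m clockwise.
Sack of grain: 17.4 × 9.8 = 170.5 N down at 0.25 m → arm 6.48 m, τ = 170.5 × 6.48 = 1105 N·m clockwise.
Sign: 8.67 × 9.8 = 84.97 N down at 1.29 m → arm 5.44 m, τ = 84.97 × 5.44 = 462.2 N·m clockwise.
Crate: 50.8 × 9.8 = 497.8 N down at 6.351 m → arm 0.379 m, τ = 497.8 × 0.379 = 188.7 N·m clockwise.
Net moment of the loads = 2887 N·m clockwise.
The upward force F acts at the right end, arm 6.73 m, giving F × 6.73 counterclockwise.
For rotational equilibrium, F × 6.73 = 2887, so F = 2887 / 6.73 = 429 N.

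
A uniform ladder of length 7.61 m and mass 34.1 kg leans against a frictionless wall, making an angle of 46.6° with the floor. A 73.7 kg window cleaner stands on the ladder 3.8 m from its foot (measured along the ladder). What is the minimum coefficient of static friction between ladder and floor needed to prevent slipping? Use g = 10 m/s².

μ_min ≈ 0.472

Sum moments about the foot of the ladder (the floor normal and friction both act there and drop out).
Ladder weight 34.1×10 = 341 N acts at 3.805 m along the ladder; its horizontal arm is 3.805·cos46.6° = 2.614 m → τ = 891.4 N·m clockwise.
Window cleaner: 73.7×10 = 737 N at 3.8 m → arm 2.611 m → τ = 1924 N·m clockwise.
Wall normal N acts horizontally at the top; its moment arm is the height L sinθ = 7.61·sin46.6° = 5.529 m, counterclockwise.
Setting net torque to zero: N × 5.529 = 2815 → N = 509.1 N.
ΣFx = 0 ⇒ f = N_wall = 509.1 N. ΣFy = 0 ⇒ N_floor = 1078 N.
μ_min = f / N_floor = 509.1 / 1078 = 0.472.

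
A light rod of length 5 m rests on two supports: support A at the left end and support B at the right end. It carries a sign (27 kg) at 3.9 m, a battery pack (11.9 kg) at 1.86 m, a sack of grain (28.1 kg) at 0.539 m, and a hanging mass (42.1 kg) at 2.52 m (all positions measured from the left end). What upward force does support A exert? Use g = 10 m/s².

Take moments about support B.
Sign: 27 × 10 = 270 N down at 3.9 m → arm 1.1 m, τ = 270 × 1.1 = 297 N·m counterclockwise.
Battery pack: 11.9 × 10 = 119 N down at 1.86 m → arm 3.14 m, τ = 119 × 3.14 = 373.7 N·m counterclockwise.
Sack of grain: 28.1 × 10 = 281 N down at 0.539 m → arm 4.461 m, τ = 281 × 4.461 = 1254 N·m counterclockwise.
Hanging mass: 42.1 × 10 = 421 N down at 2.52 m → arm 2.48 m, τ = 421 × 2.48 = 1044 N·m counterclockwise.
Net load moment about support B = 2969 N·m counterclockwise.
Reaction R at support A is upward at 0 m, arm 5 m → moment R × 5 clockwise.
Στ = 0 ⇒ R × 5 = 2969 ⇒ R = 594 N.

R_A ≈ 594 N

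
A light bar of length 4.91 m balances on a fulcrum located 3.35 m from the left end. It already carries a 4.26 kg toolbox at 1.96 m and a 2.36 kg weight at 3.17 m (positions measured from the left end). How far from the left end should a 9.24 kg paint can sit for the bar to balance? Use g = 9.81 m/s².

Taking torques about the fulcrum (at 3.35 m from the left end):
Toolbox: 4.26 × 9.81 = 41.79 N down at 1.96 m → arm 1.39 m, τ = 41.79 × 1.39 = 58.09 N·m counterclockwise.
Weight: 2.36 × 9.81 = 23.15 N down at 3.17 m → arm 0.18 m, τ = 23.15 × 0.18 = 4.167 N·m counterclockwise.
Net moment of existing loads = 62.26 N·m counterclockwise.
The paint can weighs 9.24 × 9.81 = 90.64 N and must supply an equal clockwise moment, so its lever arm about the fulcrum is 62.26 / 90.64 = 0.687 m.
That puts it at 3.35 + 0.687 = 4.04 m from the left end.

x ≈ 4.04 m from the left end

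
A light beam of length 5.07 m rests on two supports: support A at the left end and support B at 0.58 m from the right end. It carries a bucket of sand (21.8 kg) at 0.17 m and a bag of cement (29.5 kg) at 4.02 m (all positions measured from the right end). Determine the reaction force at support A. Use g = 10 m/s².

R_A ≈ 206 N

Sum moments about support B (its reaction then has zero moment arm).
Bucket of sand: 21.8 × 10 = 218 N down at 0.17 m → arm 0.41 m, τ = 218 × 0.41 = 89.38 N·m clockwise.
Bag of cement: 29.5 × 10 = 295 N down at 4.02 m → arm 3.44 m, τ = 295 × 3.44 = 1015 N·m counterclockwise.
Net load moment about support B = 925.6 N·m counterclockwise.
Reaction R at support A is upward at 5.07 m, arm 4.49 m → moment R × 4.49 clockwise.
For rotational equilibrium, R × 4.49 = 925.6, so R = 206 N.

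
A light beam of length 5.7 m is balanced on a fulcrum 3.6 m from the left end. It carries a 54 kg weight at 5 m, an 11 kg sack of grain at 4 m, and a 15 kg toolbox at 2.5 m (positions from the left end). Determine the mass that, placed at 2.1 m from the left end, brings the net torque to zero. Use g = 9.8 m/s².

m ≈ 42.3 kg

Taking torques about the fulcrum (at 3.6 m from the left end):
Weight: 54 × 9.8 = 529.2 N down at 5 m → arm 1.4 m, τ = 529.2 × 1.4 = 740.9 N·m clockwise.
Sack of grain: 11 × 9.8 = 107.8 N down at 4 m → arm 0.4 m, τ = 107.8 × 0.4 = 43.12 N·m clockwise.
Toolbox: 15 × 9.8 = 147 N down at 2.5 m → arm 1.1 m, τ = 147 × 1.1 = 161.7 N·m counterclockwise.
Net moment of known loads = 622.3 N·m clockwise.
An unknown mass m at 2.1 m has arm 1.5 m; its moment is m·g·1.5 counterclockwise.
Balancing moments: m × 9.8 × 1.5 = 622.3, giving m = 622.3 / (9.8 × 1.5) = 42.3 kg.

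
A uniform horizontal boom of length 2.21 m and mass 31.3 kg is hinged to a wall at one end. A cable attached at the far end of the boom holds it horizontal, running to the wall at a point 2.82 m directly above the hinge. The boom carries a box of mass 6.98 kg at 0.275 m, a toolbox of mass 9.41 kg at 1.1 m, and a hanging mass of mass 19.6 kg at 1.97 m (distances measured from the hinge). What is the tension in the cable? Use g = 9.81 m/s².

Taking torques about the hinge:
Beam weight: 31.3 × 9.81 = 307.1 N down at 1.105 m → arm 1.105 m, τ = 307.1 × 1.105 = 339.3 N·m clockwise.
Box: 6.98 × 9.81 = 68.47 N down at 0.275 m → arm 0.275 m, τ = 68.47 × 0.275 = 18.83 N·m clockwise.
Toolbox: 9.41 × 9.81 = 92.31 N down at 1.1 m → arm 1.1 m, τ = 92.31 × 1.1 = 101.5 N·m clockwise.
Hanging mass: 19.6 × 9.81 = 192.3 N down at 1.97 m → arm 1.97 m, τ = 192.3 × 1.97 = 378.8 N·m clockwise.
Total clockwise load moment = 838.4 N·m.
The cable tension T acts at 2.21 m; only its component perpendicular to the boom, T sinθ, produces torque. sinθ = h/√(h²+d²) = 2.82/√(2.82²+2.21²) = 0.7871.
Balancing moments: T × 2.21 × 0.7871 = 838.4, giving T = 838.4 / 1.739 = 482 N.

T ≈ 482 N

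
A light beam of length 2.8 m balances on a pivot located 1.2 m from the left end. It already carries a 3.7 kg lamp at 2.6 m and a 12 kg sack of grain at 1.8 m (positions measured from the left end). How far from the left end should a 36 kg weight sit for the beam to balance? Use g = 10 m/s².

About the pivot (at 1.2 m from the left end):
Lamp: 3.7 × 10 = 37 N down at 2.6 m → arm 1.4 m, τ = 37 × 1.4 = 51.8 N·m clockwise.
Sack of grain: 12 × 10 = 120 N down at 1.8 m → arm 0.6 m, τ = 120 × 0.6 = 72 N·m clockwise.
Net moment of existing loads = 123.8 N·m clockwise.
The weight weighs 36 × 10 = 360 N and must supply an equal counterclockwise moment, so its lever arm about the pivot is 123.8 / 360 = 0.344 m.
That puts it at 1.2 − 0.344 = 0.856 m from the left end.

x ≈ 0.856 m from the left end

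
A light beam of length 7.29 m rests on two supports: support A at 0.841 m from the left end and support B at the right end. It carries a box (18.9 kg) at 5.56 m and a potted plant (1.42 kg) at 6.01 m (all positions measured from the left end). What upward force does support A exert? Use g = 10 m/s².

R_A ≈ 53.5 N

Taking torques about support B:
Box: 18.9 × 10 = 189 N down at 5.56 m → arm 1.73 m, τ = 189 × 1.73 = 327 N·m counterclockwise.
Potted plant: 1.42 × 10 = 14.2 N down at 6.01 m → arm 1.28 m, τ = 14.2 × 1.28 = 18.18 N·m counterclockwise.
Net load moment about support B = 345.2 N·m counterclockwise.
Reaction R at support A is upward at 0.841 m, arm 6.449 m → moment R × 6.449 clockwise.
Balancing moments: R × 6.449 = 345.2, giving R = 53.5 N.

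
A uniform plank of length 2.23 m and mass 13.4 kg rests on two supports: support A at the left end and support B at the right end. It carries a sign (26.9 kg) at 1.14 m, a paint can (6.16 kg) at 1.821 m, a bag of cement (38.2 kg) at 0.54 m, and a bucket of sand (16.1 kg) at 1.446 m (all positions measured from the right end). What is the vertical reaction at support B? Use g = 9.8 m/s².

R_B ≈ 545 N

Taking torques about support A:
Beam weight: 13.4 × 9.8 = 131.3 N down at 1.115 m → arm 1.115 m, τ = 131.3 × 1.115 = 146.4 N·m clockwise.
Sign: 26.9 × 9.8 = 263.6 N down at 1.14 m → arm 1.09 m, τ = 263.6 × 1.09 = 287.3 N·m clockwise.
Paint can: 6.16 × 9.8 = 60.37 N down at 1.821 m → arm 0.409 m, τ = 60.37 × 0.409 = 24.69 N·m clockwise.
Bag of cement: 38.2 × 9.8 = 374.4 N down at 0.54 m → arm 1.69 m, τ = 374.4 × 1.69 = 632.7 N·m clockwise.
Bucket of sand: 16.1 × 9.8 = 157.8 N down at 1.446 m → arm 0.784 m, τ = 157.8 × 0.784 = 123.7 N·m clockwise.
Net load moment about support A = 1215 N·m clockwise.
Reaction R at support B is upward at 0 m, arm 2.23 m → moment R × 2.23 counterclockwise.
Στ = 0 ⇒ R × 2.23 = 1215 ⇒ R = 545 N.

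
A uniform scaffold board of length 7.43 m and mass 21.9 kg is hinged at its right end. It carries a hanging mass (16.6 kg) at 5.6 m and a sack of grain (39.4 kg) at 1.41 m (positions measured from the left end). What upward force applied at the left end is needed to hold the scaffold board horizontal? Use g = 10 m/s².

About the right end:
Beam weight: 21.9 × 10 = 219 N down at 3.715 m → arm 3.715 m, τ = 219 × 3.715 = 813.6 N·m counterclockwise.
Hanging mass: 16.6 × 10 = 166 N down at 5.6 m → arm 1.83 m, τ = 166 × 1.83 = 303.8 N·m counterclockwise.
Sack of grain: 39.4 × 10 = 394 N down at 1.41 m → arm 6.02 m, τ = 394 × 6.02 = 2372 N·m counterclockwise.
Net moment of the loads = 3489 N·m counterclockwise.
The upward force F acts at the left end, arm 7.43 m, giving F × 7.43 clockwise.
Setting net torque to zero: F × 7.43 = 3489 → F = 3489 / 7.43 = 470 N.

F ≈ 470 N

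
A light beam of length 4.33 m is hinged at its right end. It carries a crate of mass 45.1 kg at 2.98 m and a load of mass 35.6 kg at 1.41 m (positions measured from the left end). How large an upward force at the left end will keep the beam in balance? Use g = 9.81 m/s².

F ≈ 373 N

About the right end:
Crate: 45.1 × 9.81 = 442.4 N down at 2.98 m → arm 1.35 m, τ = 442.4 × 1.35 = 597.2 N·m counterclockwise.
Load: 35.6 × 9.81 = 349.2 N down at 1.41 m → arm 2.92 m, τ = 349.2 × 2.92 = 1020 N·m counterclockwise.
Net moment of the loads = 1617 N·m counterclockwise.
The upward force F acts at the left end, arm 4.33 m, giving F × 4.33 clockwise.
Στ = 0 ⇒ F × 4.33 = 1617 ⇒ F = 1617 / 4.33 = 373 N.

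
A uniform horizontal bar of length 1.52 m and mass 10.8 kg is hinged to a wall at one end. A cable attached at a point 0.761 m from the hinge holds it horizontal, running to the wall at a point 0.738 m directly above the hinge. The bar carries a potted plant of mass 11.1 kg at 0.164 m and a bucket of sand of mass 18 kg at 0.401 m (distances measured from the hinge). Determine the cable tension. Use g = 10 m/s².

Taking torques about the hinge:
Beam weight: 10.8 × 10 = 108 N down at 0.76 m → arm 0.76 m, τ = 108 × 0.76 = 82.08 N·m clockwise.
Potted plant: 11.1 × 10 = 111 N down at 0.164 m → arm 0.164 m, τ = 111 × 0.164 = 18.2 N·m clockwise.
Bucket of sand: 18 × 10 = 180 N down at 0.401 m → arm 0.401 m, τ = 180 × 0.401 = 72.18 N·m clockwise.
Total clockwise load moment = 172.5 N·m.
The cable tension T acts at 0.761 m; only its component perpendicular to the bar, T sinθ, produces torque. sinθ = h/√(h²+d²) = 0.738/√(0.738²+0.761²) = 0.6962.
Στ = 0 ⇒ T × 0.761 × 0.6962 = 172.5 ⇒ T = 172.5 / 0.5298 = 326 N.

T ≈ 326 N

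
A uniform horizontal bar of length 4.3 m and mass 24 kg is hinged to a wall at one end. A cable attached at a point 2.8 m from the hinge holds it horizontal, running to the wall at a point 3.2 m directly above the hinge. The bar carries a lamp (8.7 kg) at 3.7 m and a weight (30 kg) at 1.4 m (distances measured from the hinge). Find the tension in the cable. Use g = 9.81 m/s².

Take moments about the hinge.
Beam weight: 24 × 9.81 = 235.4 N down at 2.15 m → arm 2.15 m, τ = 235.4 × 2.15 = 506.1 N·m clockwise.
Lamp: 8.7 × 9.81 = 85.35 N down at 3.7 m → arm 3.7 m, τ = 85.35 × 3.7 = 315.8 N·m clockwise.
Weight: 30 × 9.81 = 294.3 N down at 1.4 m → arm 1.4 m, τ = 294.3 × 1.4 = 412 N·m clockwise.
Total clockwise load moment = 1234 N·m.
The cable tension T acts at 2.8 m; only its component perpendicular to the bar, T sinθ, produces torque. sinθ = h/√(h²+d²) = 3.2/√(3.2²+2.8²) = 0.7526.
Στ = 0 ⇒ T × 2.8 × 0.7526 = 1234 ⇒ T = 1234 / 2.107 = 586 N.

T ≈ 586 N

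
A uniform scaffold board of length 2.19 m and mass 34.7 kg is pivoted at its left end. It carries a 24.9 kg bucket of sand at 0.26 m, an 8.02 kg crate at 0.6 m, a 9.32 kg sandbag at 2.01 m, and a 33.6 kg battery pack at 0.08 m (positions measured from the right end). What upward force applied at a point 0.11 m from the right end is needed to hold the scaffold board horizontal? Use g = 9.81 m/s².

F ≈ 808 N

Taking torques about the left end:
Beam weight: 34.7 × 9.81 = 340.4 N down at 1.095 m → arm 1.095 m, τ = 340.4 × 1.095 = 372.7 N·m clockwise.
Bucket of sand: 24.9 × 9.81 = 244.3 N down at 0.26 m → arm 1.93 m, τ = 244.3 × 1.93 = 471.5 N·m clockwise.
Crate: 8.02 × 9.81 = 78.68 N down at 0.6 m → arm 1.59 m, τ = 78.68 × 1.59 = 125.1 N·m clockwise.
Sandbag: 9.32 × 9.81 = 91.43 N down at 2.01 m → arm 0.18 m, τ = 91.43 × 0.18 = 16.46 N·m clockwise.
Battery pack: 33.6 × 9.81 = 329.6 N down at 0.08 m → arm 2.11 m, τ = 329.6 × 2.11 = 695.5 N·m clockwise.
Net moment of the loads = 1681 N·m clockwise.
The upward force F acts at a point 0.11 m from the right end, arm 2.08 m, giving F × 2.08 counterclockwise.
Στ = 0 ⇒ F × 2.08 = 1681 ⇒ F = 1681 / 2.08 = 808 N.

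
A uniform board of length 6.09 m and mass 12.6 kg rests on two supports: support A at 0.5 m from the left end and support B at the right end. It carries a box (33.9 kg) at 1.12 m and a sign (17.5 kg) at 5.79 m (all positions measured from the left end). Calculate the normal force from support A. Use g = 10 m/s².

R_A ≈ 379 N

Sum moments about support B (its reaction then has zero moment arm).
Beam weight: 12.6 × 10 = 126 N down at 3.045 m → arm 3.045 m, τ = 126 × 3.045 = 383.7 N·m counterclockwise.
Box: 33.9 × 10 = 339 N down at 1.12 m → arm 4.97 m, τ = 339 × 4.97 = 1685 N·m counterclockwise.
Sign: 17.5 × 10 = 175 N down at 5.79 m → arm 0.3 m, τ = 175 × 0.3 = 52.5 N·m counterclockwise.
Net load moment about support B = 2121 N·m counterclockwise.
Reaction R at support A is upward at 0.5 m, arm 5.59 m → moment R × 5.59 clockwise.
For rotational equilibrium, R × 5.59 = 2121, so R = 379 N.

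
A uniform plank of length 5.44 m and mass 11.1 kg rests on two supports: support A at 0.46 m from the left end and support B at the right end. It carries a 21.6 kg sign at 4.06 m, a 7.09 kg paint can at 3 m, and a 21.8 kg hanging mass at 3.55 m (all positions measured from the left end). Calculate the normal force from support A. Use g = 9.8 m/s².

Choose support B as the axis so its reaction then has zero moment arm.
Beam weight: 11.1 × 9.8 = 108.8 N down at 2.72 m → arm 2.72 m, τ = 108.8 × 2.72 = 295.9 N·m counterclockwise.
Sign: 21.6 × 9.8 = 211.7 N down at 4.06 m → arm 1.38 m, τ = 211.7 × 1.38 = 292.1 N·m counterclockwise.
Paint can: 7.09 × 9.8 = 69.48 N down at 3 m → arm 2.44 m, τ = 69.48 × 2.44 = 169.5 N·m counterclockwise.
Hanging mass: 21.8 × 9.8 = 213.6 N down at 3.55 m → arm 1.89 m, τ = 213.6 × 1.89 = 403.7 N·m counterclockwise.
Net load moment about support B = 1161 N·m counterclockwise.
Reaction R at support A is upward at 0.46 m, arm 4.98 m → moment R × 4.98 clockwise.
Setting net torque to zero: R × 4.98 = 1161 → R = 233 N.

R_A ≈ 233 N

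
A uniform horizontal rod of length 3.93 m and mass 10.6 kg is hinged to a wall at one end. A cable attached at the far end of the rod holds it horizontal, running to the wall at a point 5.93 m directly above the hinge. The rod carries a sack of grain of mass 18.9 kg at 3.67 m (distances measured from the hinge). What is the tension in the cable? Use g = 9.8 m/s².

Sum moments about the hinge (the unknown hinge reaction has zero arm there).
Beam weight: 10.6 × 9.8 = 103.9 N down at 1.965 m → arm 1.965 m, τ = 103.9 × 1.965 = 204.2 N·m clockwise.
Sack of grain: 18.9 × 9.8 = 185.2 N down at 3.67 m → arm 3.67 m, τ = 185.2 × 3.67 = 679.7 N·m clockwise.
Total clockwise load moment = 883.9 N·m.
The cable tension T acts at 3.93 m; only its component perpendicular to the rod, T sinθ, produces torque. sinθ = h/√(h²+d²) = 5.93/√(5.93²+3.93²) = 0.8336.
Στ = 0 ⇒ T × 3.93 × 0.8336 = 883.9 ⇒ T = 883.9 / 3.276 = 270 N.

T ≈ 270 N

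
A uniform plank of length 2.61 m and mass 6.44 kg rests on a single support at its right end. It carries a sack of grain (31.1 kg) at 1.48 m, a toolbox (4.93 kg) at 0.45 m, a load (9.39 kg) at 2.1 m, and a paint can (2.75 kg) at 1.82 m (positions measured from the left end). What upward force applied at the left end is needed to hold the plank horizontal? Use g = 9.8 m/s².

F ≈ 230 N

Choose the right end as the axis so the unknown pivot reaction has zero arm there.
Beam weight: 6.44 × 9.8 = 63.11 N down at 1.305 m → arm 1.305 m, τ = 63.11 × 1.305 = 82.36 N·m counterclockwise.
Sack of grain: 31.1 × 9.8 = 304.8 N down at 1.48 m → arm 1.13 m, τ = 304.8 × 1.13 = 344.4 N·m counterclockwise.
Toolbox: 4.93 × 9.8 = 48.31 N down at 0.45 m → arm 2.16 m, τ = 48.31 × 2.16 = 104.3 N·m counterclockwise.
Load: 9.39 × 9.8 = 92.02 N down at 2.1 m → arm 0.51 m, τ = 92.02 × 0.51 = 46.93 N·m counterclockwise.
Paint can: 2.75 × 9.8 = 26.95 N down at 1.82 m → arm 0.79 m, τ = 26.95 × 0.79 = 21.29 N·m counterclockwise.
Net moment of the loads = 599.3 N·m counterclockwise.
The upward force F acts at the left end, arm 2.61 m, giving F × 2.61 clockwise.
Στ = 0 ⇒ F × 2.61 = 599.3 ⇒ F = 599.3 / 2.61 = 230 N.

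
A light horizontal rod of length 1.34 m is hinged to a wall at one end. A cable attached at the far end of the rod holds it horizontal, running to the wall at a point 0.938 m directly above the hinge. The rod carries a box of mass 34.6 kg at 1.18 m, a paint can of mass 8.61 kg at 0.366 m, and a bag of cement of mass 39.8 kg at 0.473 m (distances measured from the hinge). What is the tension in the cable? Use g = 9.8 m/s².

T ≈ 801 N

Taking torques about the hinge:
Box: 34.6 × 9.8 = 339.1 N down at 1.18 m → arm 1.18 m, τ = 339.1 × 1.18 = 400.1 N·m clockwise.
Paint can: 8.61 × 9.8 = 84.38 N down at 0.366 m → arm 0.366 m, τ = 84.38 × 0.366 = 30.88 N·m clockwise.
Bag of cement: 39.8 × 9.8 = 390 N down at 0.473 m → arm 0.473 m, τ = 390 × 0.473 = 184.5 N·m clockwise.
Total clockwise load moment = 615.5 N·m.
The cable tension T acts at 1.34 m; only its component perpendicular to the rod, T sinθ, produces torque. sinθ = h/√(h²+d²) = 0.938/√(0.938²+1.34²) = 0.5735.
Στ = 0 ⇒ T × 1.34 × 0.5735 = 615.5 ⇒ T = 615.5 / 0.7685 = 801 N.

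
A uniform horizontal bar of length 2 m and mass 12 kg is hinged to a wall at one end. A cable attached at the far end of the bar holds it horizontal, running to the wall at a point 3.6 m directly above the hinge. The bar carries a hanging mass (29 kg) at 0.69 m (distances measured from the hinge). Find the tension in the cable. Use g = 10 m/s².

Taking torques about the hinge:
Beam weight: 12 × 10 = 120 N down at 1 m → arm 1 m, τ = 120 × 1 = 120 N·m clockwise.
Hanging mass: 29 × 10 = 290 N down at 0.69 m → arm 0.69 m, τ = 290 × 0.69 = 200.1 N·m clockwise.
Total clockwise load moment = 320.1 N·m.
The cable tension T acts at 2 m; only its component perpendicular to the bar, T sinθ, produces torque. sinθ = h/√(h²+d²) = 3.6/√(3.6²+2²) = 0.8742.
Balancing moments: T × 2 × 0.8742 = 320.1, giving T = 320.1 / 1.748 = 183 N.

T ≈ 183 N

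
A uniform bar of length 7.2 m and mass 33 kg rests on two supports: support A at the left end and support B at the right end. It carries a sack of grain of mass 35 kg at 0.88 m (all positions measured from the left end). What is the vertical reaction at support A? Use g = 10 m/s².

Sum moments about support B (its reaction then has zero moment arm).
Beam weight: 33 × 10 = 330 N down at 3.6 m → arm 3.6 m, τ = 330 × 3.6 = 1188 N·m counterclockwise.
Sack of grain: 35 × 10 = 350 N down at 0.88 m → arm 6.32 m, τ = 350 × 6.32 = 2212 N·m counterclockwise.
Net load moment about support B = 3400 N·m counterclockwise.
Reaction R at support A is upward at 0 m, arm 7.2 m → moment R × 7.2 clockwise.
Στ = 0 ⇒ R × 7.2 = 3400 ⇒ R = 472 N.

R_A ≈ 472 N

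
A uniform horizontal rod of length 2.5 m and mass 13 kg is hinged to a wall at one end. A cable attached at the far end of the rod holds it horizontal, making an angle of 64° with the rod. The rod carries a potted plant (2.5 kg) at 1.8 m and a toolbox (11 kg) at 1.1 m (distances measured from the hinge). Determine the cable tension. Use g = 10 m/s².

Take moments about the hinge.
Beam weight: 13 × 10 = 130 N down at 1.25 m → arm 1.25 m, τ = 130 × 1.25 = 162.5 N·m clockwise.
Potted plant: 2.5 × 10 = 25 N down at 1.8 m → arm 1.8 m, τ = 25 × 1.8 = 45 N·m clockwise.
Toolbox: 11 × 10 = 110 N down at 1.1 m → arm 1.1 m, τ = 110 × 1.1 = 121 N·m clockwise.
Total clockwise load moment = 328.5 N·m.
The cable tension T acts at 2.5 m; only its component perpendicular to the rod, T sinθ, produces torque. sin 64° = 0.8988.
Balancing moments: T × 2.5 × 0.8988 = 328.5, giving T = 328.5 / 2.247 = 146 N.

T ≈ 146 N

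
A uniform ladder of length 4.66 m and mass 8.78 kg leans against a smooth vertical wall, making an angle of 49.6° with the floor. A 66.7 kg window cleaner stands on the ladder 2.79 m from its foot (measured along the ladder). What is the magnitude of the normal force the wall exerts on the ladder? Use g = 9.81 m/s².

Sum moments about the foot of the ladder (the floor normal and friction both act there and drop out).
Ladder weight 8.78×9.81 = 86.13 N acts at 2.33 m along the ladder; its horizontal arm is 2.33·cos49.6° = 1.51 m → τ = 130.1 N·m clockwise.
Window cleaner: 66.7×9.81 = 654.3 N at 2.79 m → arm 1.808 m → τ = 1183 N·m clockwise.
Wall normal N acts horizontally at the top; its moment arm is the height L sinθ = 4.66·sin49.6° = 3.549 m, counterclockwise.
Setting net torque to zero: N × 3.549 = 1313 → N = 370 N.

N_wall ≈ 370 N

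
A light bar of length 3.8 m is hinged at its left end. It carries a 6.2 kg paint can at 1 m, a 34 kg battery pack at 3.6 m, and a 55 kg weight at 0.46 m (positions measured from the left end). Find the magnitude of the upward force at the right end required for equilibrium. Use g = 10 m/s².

F ≈ 405 N

Take moments about the left end.
Paint can: 6.2 × 10 = 62 N down at 1 m → arm 1 m, τ = 62 × 1 = 62 N·m clockwise.
Battery pack: 34 × 10 = 340 N down at 3.6 m → arm 3.6 m, τ = 340 × 3.6 = 1224 N·m clockwise.
Weight: 55 × 10 = 550 N down at 0.46 m → arm 0.46 m, τ = 550 × 0.46 = 253 N·m clockwise.
Net moment of the loads = 1539 N·m clockwise.
The upward force F acts at the right end, arm 3.8 m, giving F × 3.8 counterclockwise.
For rotational equilibrium, F × 3.8 = 1539, so F = 1539 / 3.8 = 405 N.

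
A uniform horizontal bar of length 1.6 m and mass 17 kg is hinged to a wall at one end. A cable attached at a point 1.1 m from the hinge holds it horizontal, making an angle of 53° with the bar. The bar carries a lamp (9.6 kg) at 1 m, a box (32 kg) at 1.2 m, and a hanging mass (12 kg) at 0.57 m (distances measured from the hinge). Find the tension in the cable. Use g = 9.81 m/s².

Sum moments about the hinge (the unknown hinge reaction has zero arm there).
Beam weight: 17 × 9.81 = 166.8 N down at 0.8 m → arm 0.8 m, τ = 166.8 × 0.8 = 133.4 N·m clockwise.
Lamp: 9.6 × 9.81 = 94.18 N down at 1 m → arm 1 m, τ = 94.18 × 1 = 94.18 N·m clockwise.
Box: 32 × 9.81 = 313.9 N down at 1.2 m → arm 1.2 m, τ = 313.9 × 1.2 = 376.7 N·m clockwise.
Hanging mass: 12 × 9.81 = 117.7 N down at 0.57 m → arm 0.57 m, τ = 117.7 × 0.57 = 67.09 N·m clockwise.
Total clockwise load moment = 671.4 N·m.
The cable tension T acts at 1.1 m; only its component perpendicular to the bar, T sinθ, produces torque. sin 53° = 0.7986.
Στ = 0 ⇒ T × 1.1 × 0.7986 = 671.4 ⇒ T = 671.4 / 0.8785 = 764 N.

T ≈ 764 N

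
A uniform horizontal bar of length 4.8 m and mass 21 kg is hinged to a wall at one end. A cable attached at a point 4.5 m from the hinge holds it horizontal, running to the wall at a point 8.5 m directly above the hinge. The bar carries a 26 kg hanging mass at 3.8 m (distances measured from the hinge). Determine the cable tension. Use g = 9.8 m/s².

T ≈ 368 N

Take moments about the hinge.
Beam weight: 21 × 9.8 = 205.8 N down at 2.4 m → arm 2.4 m, τ = 205.8 × 2.4 = 493.9 N·m clockwise.
Hanging mass: 26 × 9.8 = 254.8 N down at 3.8 m → arm 3.8 m, τ = 254.8 × 3.8 = 968.2 N·m clockwise.
Total clockwise load moment = 1462 N·m.
The cable tension T acts at 4.5 m; only its component perpendicular to the bar, T sinθ, produces torque. sinθ = h/√(h²+d²) = 8.5/√(8.5²+4.5²) = 0.8838.
Στ = 0 ⇒ T × 4.5 × 0.8838 = 1462 ⇒ T = 1462 / 3.977 = 368 N.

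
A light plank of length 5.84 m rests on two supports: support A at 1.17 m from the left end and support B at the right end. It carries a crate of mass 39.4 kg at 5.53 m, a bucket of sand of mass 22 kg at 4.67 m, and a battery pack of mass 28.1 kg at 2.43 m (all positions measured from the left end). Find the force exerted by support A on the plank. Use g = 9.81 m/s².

About support B:
Crate: 39.4 × 9.81 = 386.5 N down at 5.53 m → arm 0.31 m, τ = 386.5 × 0.31 = 119.8 N·m counterclockwise.
Bucket of sand: 22 × 9.81 = 215.8 N down at 4.67 m → arm 1.17 m, τ = 215.8 × 1.17 = 252.5 N·m counterclockwise.
Battery pack: 28.1 × 9.81 = 275.7 N down at 2.43 m → arm 3.41 m, τ = 275.7 × 3.41 = 940.1 N·m counterclockwise.
Net load moment about support B = 1312 N·m counterclockwise.
Reaction R at support A is upward at 1.17 m, arm 4.67 m → moment R × 4.67 clockwise.
Balancing moments: R × 4.67 = 1312, giving R = 281 N.

R_A ≈ 281 N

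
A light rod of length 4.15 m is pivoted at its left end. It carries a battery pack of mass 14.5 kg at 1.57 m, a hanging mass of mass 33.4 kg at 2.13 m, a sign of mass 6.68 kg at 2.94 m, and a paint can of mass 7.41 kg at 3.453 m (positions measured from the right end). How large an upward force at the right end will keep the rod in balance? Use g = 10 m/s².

F ≈ 285 N

Sum moments about the left end (the unknown pivot reaction has zero arm there).
Battery pack: 14.5 × 10 = 145 N down at 1.57 m → arm 2.58 m, τ = 145 × 2.58 = 374.1 N·m clockwise.
Hanging mass: 33.4 × 10 = 334 N down at 2.13 m → arm 2.02 m, τ = 334 × 2.02 = 674.7 N·m clockwise.
Sign: 6.68 × 10 = 66.8 N down at 2.94 m → arm 1.21 m, τ = 66.8 × 1.21 = 80.83 N·m clockwise.
Paint can: 7.41 × 10 = 74.1 N down at 3.453 m → arm 0.697 m, τ = 74.1 × 0.697 = 51.65 N·m clockwise.
Net moment of the loads = 1181 N·m clockwise.
The upward force F acts at the right end, arm 4.15 m, giving F × 4.15 counterclockwise.
For rotational equilibrium, F × 4.15 = 1181, so F = 1181 / 4.15 = 285 N.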